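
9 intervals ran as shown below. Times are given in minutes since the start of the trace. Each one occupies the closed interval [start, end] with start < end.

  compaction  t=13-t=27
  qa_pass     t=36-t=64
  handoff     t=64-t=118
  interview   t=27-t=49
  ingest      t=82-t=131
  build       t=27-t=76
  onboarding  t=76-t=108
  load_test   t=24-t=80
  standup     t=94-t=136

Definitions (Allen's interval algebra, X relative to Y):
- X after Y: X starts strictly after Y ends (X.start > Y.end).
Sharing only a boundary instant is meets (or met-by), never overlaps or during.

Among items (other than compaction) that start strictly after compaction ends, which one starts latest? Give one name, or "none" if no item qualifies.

Target compaction = [t=13, t=27].
build [t=27, t=76] → met-by → excluded.
handoff [t=64, t=118] → after → candidate.
ingest [t=82, t=131] → after → candidate.
interview [t=27, t=49] → met-by → excluded.
load_test [t=24, t=80] → overlapped-by → excluded.
onboarding [t=76, t=108] → after → candidate.
qa_pass [t=36, t=64] → after → candidate.
standup [t=94, t=136] → after → candidate.
Among candidates, latest start is t=94 → standup.

standup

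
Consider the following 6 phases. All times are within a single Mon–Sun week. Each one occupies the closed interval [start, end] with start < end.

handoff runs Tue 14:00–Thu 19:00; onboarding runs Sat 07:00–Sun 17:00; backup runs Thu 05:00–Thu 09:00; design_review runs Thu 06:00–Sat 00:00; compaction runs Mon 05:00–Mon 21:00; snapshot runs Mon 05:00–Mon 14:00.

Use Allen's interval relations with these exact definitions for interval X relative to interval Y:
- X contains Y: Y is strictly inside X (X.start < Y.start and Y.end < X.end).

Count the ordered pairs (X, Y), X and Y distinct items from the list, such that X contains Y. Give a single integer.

1

Checking all 30 ordered pairs for relation 'contains'; matching pairs in alphabetical order:
(handoff, backup): handoff contains backup ✓
Count: 1.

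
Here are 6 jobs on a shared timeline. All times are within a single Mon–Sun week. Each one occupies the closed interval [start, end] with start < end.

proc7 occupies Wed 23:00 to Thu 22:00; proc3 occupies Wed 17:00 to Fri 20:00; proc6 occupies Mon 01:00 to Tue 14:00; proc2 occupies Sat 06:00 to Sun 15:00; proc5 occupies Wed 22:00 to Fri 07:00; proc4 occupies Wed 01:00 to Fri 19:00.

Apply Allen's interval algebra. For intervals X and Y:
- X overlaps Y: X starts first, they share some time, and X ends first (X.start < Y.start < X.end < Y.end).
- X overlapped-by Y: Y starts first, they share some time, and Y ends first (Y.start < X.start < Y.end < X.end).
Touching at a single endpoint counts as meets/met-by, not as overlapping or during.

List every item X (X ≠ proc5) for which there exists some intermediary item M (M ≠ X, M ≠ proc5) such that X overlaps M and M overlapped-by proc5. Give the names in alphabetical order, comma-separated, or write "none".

none

Target proc5 = [Wed 22:00, Fri 07:00].
Intermediaries M with M overlapped-by proc5: none.
Union: none.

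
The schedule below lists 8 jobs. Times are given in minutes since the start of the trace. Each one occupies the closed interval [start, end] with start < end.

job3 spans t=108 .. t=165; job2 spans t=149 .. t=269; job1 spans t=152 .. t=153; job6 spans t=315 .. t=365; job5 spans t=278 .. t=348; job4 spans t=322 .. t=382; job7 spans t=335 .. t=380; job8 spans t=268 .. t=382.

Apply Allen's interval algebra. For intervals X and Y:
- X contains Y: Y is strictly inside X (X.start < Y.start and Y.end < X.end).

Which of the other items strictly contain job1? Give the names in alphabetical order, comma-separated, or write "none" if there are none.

Target job1 = [t=152, t=153].
job2 [t=149, t=269] → contains → yes.
job3 [t=108, t=165] → contains → yes.
job4 [t=322, t=382] → after → no.
job5 [t=278, t=348] → after → no.
job6 [t=315, t=365] → after → no.
job7 [t=335, t=380] → after → no.
job8 [t=268, t=382] → after → no.
Result: job2, job3.

job2, job3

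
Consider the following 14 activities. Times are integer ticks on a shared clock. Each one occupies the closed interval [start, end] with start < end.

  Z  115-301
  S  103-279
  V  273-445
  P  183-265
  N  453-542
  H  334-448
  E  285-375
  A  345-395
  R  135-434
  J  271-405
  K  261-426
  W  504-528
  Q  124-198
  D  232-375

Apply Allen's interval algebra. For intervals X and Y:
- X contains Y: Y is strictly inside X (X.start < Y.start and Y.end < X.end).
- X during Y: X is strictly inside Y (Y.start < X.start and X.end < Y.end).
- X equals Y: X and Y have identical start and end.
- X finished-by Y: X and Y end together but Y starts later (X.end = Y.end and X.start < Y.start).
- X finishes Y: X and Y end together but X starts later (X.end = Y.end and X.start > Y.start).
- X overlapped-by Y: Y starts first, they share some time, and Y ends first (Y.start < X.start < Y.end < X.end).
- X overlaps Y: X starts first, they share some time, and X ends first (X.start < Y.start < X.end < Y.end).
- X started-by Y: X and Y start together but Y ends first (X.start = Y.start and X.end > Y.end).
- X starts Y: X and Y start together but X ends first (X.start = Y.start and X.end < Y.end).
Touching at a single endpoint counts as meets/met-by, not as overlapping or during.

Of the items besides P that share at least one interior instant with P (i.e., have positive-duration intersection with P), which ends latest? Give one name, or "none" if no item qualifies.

Target P = [183, 265].
A [345, 395] → after → excluded.
D [232, 375] → overlapped-by → candidate.
E [285, 375] → after → excluded.
H [334, 448] → after → excluded.
J [271, 405] → after → excluded.
K [261, 426] → overlapped-by → candidate.
N [453, 542] → after → excluded.
Q [124, 198] → overlaps → candidate.
R [135, 434] → contains → candidate.
S [103, 279] → contains → candidate.
V [273, 445] → after → excluded.
W [504, 528] → after → excluded.
Z [115, 301] → contains → candidate.
Among candidates, latest end is 434 → R.

R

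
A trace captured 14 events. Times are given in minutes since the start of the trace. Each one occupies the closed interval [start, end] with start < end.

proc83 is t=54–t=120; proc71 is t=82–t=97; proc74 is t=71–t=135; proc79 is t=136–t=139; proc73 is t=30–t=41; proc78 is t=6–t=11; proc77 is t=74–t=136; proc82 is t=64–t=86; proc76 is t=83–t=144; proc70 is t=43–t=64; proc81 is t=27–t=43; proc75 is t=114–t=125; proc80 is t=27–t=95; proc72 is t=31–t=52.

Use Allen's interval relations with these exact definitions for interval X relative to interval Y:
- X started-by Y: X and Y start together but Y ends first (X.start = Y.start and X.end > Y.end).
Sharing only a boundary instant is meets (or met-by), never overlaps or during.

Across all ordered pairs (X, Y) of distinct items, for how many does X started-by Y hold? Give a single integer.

1

Checking all 182 ordered pairs for relation 'started-by'; matching pairs in alphabetical order:
(proc80, proc81): proc80 started-by proc81 ✓
Count: 1.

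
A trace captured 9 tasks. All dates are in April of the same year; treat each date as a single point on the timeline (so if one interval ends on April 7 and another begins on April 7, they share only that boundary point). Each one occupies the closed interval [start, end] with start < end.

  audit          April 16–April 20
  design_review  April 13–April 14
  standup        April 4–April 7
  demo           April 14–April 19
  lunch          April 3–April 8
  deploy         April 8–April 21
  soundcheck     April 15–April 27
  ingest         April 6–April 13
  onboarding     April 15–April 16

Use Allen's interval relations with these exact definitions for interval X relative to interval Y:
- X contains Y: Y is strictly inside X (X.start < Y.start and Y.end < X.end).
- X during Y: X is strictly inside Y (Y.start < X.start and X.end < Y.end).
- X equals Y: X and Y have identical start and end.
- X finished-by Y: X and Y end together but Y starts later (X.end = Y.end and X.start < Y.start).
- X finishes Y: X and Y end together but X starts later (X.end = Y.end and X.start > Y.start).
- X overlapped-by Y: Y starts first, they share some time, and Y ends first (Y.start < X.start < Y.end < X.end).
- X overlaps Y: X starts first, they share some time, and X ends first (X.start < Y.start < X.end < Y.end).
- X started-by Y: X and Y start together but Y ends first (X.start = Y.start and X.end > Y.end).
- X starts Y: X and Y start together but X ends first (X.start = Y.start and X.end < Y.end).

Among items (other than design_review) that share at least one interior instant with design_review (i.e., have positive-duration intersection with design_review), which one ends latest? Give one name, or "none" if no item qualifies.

deploy

Target design_review = [April 13, April 14].
audit [April 16, April 20] → after → excluded.
demo [April 14, April 19] → met-by → excluded.
deploy [April 8, April 21] → contains → candidate.
ingest [April 6, April 13] → meets → excluded.
lunch [April 3, April 8] → before → excluded.
onboarding [April 15, April 16] → after → excluded.
soundcheck [April 15, April 27] → after → excluded.
standup [April 4, April 7] → before → excluded.
Among candidates, latest end is April 21 → deploy.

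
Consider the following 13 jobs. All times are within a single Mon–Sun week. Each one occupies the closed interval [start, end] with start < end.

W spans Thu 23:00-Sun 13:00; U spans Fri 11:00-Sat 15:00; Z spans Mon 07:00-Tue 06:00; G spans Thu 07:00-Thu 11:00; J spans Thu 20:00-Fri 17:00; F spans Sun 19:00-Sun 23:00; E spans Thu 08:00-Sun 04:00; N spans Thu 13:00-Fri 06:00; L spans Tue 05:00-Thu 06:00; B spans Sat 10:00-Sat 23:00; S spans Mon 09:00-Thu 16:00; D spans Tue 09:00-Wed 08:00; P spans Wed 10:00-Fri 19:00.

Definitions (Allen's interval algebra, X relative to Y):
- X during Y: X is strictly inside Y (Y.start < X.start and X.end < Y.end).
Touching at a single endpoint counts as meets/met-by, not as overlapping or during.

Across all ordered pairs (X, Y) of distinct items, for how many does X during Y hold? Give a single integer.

13

Checking all 156 ordered pairs for relation 'during'; matching pairs in alphabetical order:
(B, E): B during E ✓
(B, W): B during W ✓
(D, L): D during L ✓
(D, S): D during S ✓
(G, P): G during P ✓
(G, S): G during S ✓
(J, E): J during E ✓
(J, P): J during P ✓
(L, S): L during S ✓
(N, E): N during E ✓
(N, P): N during P ✓
(U, E): U during E ✓
(U, W): U during W ✓
Count: 13.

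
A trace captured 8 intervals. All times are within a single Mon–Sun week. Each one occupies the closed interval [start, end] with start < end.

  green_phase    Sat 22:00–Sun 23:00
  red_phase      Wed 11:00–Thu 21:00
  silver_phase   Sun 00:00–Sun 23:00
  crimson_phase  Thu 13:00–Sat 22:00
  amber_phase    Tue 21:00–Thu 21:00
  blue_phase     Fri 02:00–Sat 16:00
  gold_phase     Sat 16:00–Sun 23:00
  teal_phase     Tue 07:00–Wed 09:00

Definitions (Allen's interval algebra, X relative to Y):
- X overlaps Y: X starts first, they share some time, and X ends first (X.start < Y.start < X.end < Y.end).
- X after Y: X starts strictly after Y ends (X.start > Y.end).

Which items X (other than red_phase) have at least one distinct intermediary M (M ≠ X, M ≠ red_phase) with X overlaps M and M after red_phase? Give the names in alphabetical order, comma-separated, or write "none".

crimson_phase

Target red_phase = [Wed 11:00, Thu 21:00].
Intermediaries M with M after red_phase: blue_phase, gold_phase, green_phase, silver_phase.
Via blue_phase — items with X overlaps blue_phase: none.
Via gold_phase — items with X overlaps gold_phase: crimson_phase.
Via green_phase — items with X overlaps green_phase: none.
Via silver_phase — items with X overlaps silver_phase: none.
Union: crimson_phase.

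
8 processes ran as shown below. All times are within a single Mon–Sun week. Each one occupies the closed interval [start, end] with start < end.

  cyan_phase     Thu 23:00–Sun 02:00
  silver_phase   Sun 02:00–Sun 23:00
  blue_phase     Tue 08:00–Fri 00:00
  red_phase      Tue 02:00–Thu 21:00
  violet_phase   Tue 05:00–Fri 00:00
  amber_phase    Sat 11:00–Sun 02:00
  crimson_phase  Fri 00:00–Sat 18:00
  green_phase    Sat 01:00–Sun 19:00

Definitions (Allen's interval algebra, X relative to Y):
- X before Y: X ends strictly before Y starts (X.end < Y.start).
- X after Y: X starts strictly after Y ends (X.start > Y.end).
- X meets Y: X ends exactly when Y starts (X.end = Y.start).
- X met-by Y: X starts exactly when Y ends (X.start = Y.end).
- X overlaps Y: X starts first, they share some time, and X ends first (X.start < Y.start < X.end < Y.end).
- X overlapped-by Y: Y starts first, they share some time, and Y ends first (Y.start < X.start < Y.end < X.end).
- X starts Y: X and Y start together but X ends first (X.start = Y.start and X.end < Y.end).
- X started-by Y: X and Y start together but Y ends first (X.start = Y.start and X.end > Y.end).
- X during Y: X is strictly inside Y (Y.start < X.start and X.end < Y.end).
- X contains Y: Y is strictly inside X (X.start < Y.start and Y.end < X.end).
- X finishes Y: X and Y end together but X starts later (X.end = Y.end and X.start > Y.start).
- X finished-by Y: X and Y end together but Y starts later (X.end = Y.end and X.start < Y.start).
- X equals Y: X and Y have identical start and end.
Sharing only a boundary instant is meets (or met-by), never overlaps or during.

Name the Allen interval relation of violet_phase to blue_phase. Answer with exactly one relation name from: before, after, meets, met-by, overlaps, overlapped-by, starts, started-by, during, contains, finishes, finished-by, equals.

finished-by

violet_phase = [Tue 05:00, Fri 00:00]; blue_phase = [Tue 08:00, Fri 00:00].
Compare endpoints: violet_phase.start < blue_phase.start, violet_phase.start < blue_phase.end, violet_phase.end > blue_phase.start, violet_phase.end = blue_phase.end.
That pattern is 'finished-by'.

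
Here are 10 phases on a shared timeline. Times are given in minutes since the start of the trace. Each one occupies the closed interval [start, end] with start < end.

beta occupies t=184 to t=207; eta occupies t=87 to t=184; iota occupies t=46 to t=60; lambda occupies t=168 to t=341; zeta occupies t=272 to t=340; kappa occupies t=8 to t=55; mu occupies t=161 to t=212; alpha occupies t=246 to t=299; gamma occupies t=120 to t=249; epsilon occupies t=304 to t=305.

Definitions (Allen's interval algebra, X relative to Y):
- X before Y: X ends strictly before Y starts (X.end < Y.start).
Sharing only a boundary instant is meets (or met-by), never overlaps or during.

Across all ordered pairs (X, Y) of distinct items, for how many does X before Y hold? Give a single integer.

28

Checking all 90 ordered pairs for relation 'before'; matching pairs in alphabetical order:
(alpha, epsilon): alpha before epsilon ✓
(beta, alpha): beta before alpha ✓
(beta, epsilon): beta before epsilon ✓
(beta, zeta): beta before zeta ✓
(eta, alpha): eta before alpha ✓
(eta, epsilon): eta before epsilon ✓
(eta, zeta): eta before zeta ✓
(gamma, epsilon): gamma before epsilon ✓
(gamma, zeta): gamma before zeta ✓
(iota, alpha): iota before alpha ✓
(iota, beta): iota before beta ✓
(iota, epsilon): iota before epsilon ✓
(iota, eta): iota before eta ✓
(iota, gamma): iota before gamma ✓
(iota, lambda): iota before lambda ✓
(iota, mu): iota before mu ✓
(iota, zeta): iota before zeta ✓
(kappa, alpha): kappa before alpha ✓
(kappa, beta): kappa before beta ✓
(kappa, epsilon): kappa before epsilon ✓
(kappa, eta): kappa before eta ✓
(kappa, gamma): kappa before gamma ✓
(kappa, lambda): kappa before lambda ✓
(kappa, mu): kappa before mu ✓
... plus 4 further pairs not listed.
Count: 28.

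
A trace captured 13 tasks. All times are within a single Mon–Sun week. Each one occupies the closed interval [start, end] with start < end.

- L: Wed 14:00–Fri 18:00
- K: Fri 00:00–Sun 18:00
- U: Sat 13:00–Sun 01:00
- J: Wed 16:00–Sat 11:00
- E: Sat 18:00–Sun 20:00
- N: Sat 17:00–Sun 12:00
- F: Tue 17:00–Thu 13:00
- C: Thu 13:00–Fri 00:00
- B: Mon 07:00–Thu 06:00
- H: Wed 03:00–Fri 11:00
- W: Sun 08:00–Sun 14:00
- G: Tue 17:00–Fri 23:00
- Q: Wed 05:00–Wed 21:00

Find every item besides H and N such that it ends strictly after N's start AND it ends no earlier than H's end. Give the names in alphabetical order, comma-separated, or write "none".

Conditions: its end is strictly after N's start (X.end > Sat 17:00) AND its end is no earlier than H's end (X.end >= Fri 11:00).
B: end Thu 06:00 > Sat 17:00? ✗; end Thu 06:00 >= Fri 11:00? ✗ → no.
C: end Fri 00:00 > Sat 17:00? ✗; end Fri 00:00 >= Fri 11:00? ✗ → no.
E: end Sun 20:00 > Sat 17:00? ✓; end Sun 20:00 >= Fri 11:00? ✓ → yes.
F: end Thu 13:00 > Sat 17:00? ✗; end Thu 13:00 >= Fri 11:00? ✗ → no.
G: end Fri 23:00 > Sat 17:00? ✗; end Fri 23:00 >= Fri 11:00? ✓ → no.
J: end Sat 11:00 > Sat 17:00? ✗; end Sat 11:00 >= Fri 11:00? ✓ → no.
K: end Sun 18:00 > Sat 17:00? ✓; end Sun 18:00 >= Fri 11:00? ✓ → yes.
L: end Fri 18:00 > Sat 17:00? ✗; end Fri 18:00 >= Fri 11:00? ✓ → no.
Q: end Wed 21:00 > Sat 17:00? ✗; end Wed 21:00 >= Fri 11:00? ✗ → no.
U: end Sun 01:00 > Sat 17:00? ✓; end Sun 01:00 >= Fri 11:00? ✓ → yes.
W: end Sun 14:00 > Sat 17:00? ✓; end Sun 14:00 >= Fri 11:00? ✓ → yes.
Result: E, K, U, W.

E, K, U, W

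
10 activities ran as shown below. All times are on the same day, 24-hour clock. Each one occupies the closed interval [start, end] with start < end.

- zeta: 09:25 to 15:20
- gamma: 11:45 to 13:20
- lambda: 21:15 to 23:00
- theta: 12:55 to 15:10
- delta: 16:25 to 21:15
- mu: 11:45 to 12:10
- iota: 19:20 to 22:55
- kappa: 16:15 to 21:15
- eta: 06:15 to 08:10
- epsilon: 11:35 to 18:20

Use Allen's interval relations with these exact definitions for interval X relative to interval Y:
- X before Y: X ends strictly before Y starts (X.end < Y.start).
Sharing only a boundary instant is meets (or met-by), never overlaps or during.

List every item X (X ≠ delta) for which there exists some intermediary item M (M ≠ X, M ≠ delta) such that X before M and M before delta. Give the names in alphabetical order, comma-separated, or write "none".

Target delta = [16:25, 21:15].
Intermediaries M with M before delta: eta, gamma, mu, theta, zeta.
Via eta — items with X before eta: none.
Via gamma — items with X before gamma: eta.
Via mu — items with X before mu: eta.
Via theta — items with X before theta: eta, mu.
Via zeta — items with X before zeta: eta.
Union: eta, mu.

eta, mu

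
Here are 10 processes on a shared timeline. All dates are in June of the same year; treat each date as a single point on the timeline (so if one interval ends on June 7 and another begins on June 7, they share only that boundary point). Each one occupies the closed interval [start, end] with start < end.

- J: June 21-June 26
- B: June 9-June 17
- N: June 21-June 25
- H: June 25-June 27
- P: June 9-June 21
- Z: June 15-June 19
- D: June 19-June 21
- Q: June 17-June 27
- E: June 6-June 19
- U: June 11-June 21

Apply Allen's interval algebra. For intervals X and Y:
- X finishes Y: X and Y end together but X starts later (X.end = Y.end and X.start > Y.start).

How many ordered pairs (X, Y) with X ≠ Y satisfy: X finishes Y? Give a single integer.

5

Checking all 90 ordered pairs for relation 'finishes'; matching pairs in alphabetical order:
(D, P): D finishes P ✓
(D, U): D finishes U ✓
(H, Q): H finishes Q ✓
(U, P): U finishes P ✓
(Z, E): Z finishes E ✓
Count: 5.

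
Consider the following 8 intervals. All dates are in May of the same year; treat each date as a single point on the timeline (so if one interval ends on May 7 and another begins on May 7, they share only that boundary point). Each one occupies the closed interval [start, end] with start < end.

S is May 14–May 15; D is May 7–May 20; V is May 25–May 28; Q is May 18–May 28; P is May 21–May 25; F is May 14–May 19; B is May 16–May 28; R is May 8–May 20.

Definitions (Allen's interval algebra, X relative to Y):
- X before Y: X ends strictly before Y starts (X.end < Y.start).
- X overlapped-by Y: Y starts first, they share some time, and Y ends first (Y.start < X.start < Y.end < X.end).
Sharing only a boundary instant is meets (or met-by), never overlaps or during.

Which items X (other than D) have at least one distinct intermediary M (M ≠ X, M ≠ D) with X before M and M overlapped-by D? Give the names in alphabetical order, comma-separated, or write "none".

Target D = [May 7, May 20].
Intermediaries M with M overlapped-by D: B, Q.
Via B — items with X before B: S.
Via Q — items with X before Q: S.
Union: S.

S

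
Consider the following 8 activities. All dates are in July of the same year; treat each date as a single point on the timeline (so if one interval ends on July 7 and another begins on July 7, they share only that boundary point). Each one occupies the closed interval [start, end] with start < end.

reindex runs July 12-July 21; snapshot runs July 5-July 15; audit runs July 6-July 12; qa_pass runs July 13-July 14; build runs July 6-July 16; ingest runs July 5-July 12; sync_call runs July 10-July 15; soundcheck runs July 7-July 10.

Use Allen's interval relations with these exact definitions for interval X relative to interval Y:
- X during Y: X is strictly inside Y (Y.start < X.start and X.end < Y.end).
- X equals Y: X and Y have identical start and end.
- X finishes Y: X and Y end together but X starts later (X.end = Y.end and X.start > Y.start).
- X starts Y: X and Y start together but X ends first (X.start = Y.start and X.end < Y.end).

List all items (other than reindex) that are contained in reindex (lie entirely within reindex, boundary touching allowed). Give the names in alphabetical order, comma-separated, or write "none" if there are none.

Target reindex = [July 12, July 21].
audit [July 6, July 12] → meets → no.
build [July 6, July 16] → overlaps → no.
ingest [July 5, July 12] → meets → no.
qa_pass [July 13, July 14] → during → yes.
snapshot [July 5, July 15] → overlaps → no.
soundcheck [July 7, July 10] → before → no.
sync_call [July 10, July 15] → overlaps → no.
Result: qa_pass.

qa_pass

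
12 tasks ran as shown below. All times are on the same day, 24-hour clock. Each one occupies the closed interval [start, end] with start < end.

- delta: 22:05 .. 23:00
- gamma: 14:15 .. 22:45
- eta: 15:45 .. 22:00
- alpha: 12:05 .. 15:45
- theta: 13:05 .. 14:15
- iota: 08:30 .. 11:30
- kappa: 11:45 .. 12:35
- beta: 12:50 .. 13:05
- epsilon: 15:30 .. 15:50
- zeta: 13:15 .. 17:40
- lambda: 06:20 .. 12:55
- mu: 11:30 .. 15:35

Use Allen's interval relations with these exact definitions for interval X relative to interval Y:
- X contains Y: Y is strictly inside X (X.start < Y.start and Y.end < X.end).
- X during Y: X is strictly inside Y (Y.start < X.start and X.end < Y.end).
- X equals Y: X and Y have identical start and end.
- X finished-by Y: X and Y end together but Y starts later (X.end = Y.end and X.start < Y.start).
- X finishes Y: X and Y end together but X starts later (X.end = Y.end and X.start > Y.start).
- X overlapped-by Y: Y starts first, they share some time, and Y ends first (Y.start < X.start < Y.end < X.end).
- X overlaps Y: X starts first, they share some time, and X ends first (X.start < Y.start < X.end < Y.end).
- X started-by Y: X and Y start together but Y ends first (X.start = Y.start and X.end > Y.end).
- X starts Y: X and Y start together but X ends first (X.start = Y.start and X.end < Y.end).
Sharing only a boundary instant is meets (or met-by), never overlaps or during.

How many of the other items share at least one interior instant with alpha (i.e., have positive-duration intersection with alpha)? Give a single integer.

8

Target alpha = [12:05, 15:45].
beta [12:50, 13:05] → during → counts.
delta [22:05, 23:00] → after → no.
epsilon [15:30, 15:50] → overlapped-by → counts.
eta [15:45, 22:00] → met-by → no.
gamma [14:15, 22:45] → overlapped-by → counts.
iota [08:30, 11:30] → before → no.
kappa [11:45, 12:35] → overlaps → counts.
lambda [06:20, 12:55] → overlaps → counts.
mu [11:30, 15:35] → overlaps → counts.
theta [13:05, 14:15] → during → counts.
zeta [13:15, 17:40] → overlapped-by → counts.
Total: 8.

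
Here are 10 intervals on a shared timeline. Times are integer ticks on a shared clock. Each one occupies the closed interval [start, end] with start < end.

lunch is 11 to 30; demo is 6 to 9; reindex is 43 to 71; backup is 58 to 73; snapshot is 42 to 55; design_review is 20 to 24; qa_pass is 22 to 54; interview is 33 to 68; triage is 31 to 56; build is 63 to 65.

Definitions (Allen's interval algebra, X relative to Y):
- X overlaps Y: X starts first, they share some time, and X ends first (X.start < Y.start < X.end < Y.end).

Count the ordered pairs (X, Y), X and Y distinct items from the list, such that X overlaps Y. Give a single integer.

12

Checking all 90 ordered pairs for relation 'overlaps'; matching pairs in alphabetical order:
(design_review, qa_pass): design_review overlaps qa_pass ✓
(interview, backup): interview overlaps backup ✓
(interview, reindex): interview overlaps reindex ✓
(lunch, qa_pass): lunch overlaps qa_pass ✓
(qa_pass, interview): qa_pass overlaps interview ✓
(qa_pass, reindex): qa_pass overlaps reindex ✓
(qa_pass, snapshot): qa_pass overlaps snapshot ✓
(qa_pass, triage): qa_pass overlaps triage ✓
(reindex, backup): reindex overlaps backup ✓
(snapshot, reindex): snapshot overlaps reindex ✓
(triage, interview): triage overlaps interview ✓
(triage, reindex): triage overlaps reindex ✓
Count: 12.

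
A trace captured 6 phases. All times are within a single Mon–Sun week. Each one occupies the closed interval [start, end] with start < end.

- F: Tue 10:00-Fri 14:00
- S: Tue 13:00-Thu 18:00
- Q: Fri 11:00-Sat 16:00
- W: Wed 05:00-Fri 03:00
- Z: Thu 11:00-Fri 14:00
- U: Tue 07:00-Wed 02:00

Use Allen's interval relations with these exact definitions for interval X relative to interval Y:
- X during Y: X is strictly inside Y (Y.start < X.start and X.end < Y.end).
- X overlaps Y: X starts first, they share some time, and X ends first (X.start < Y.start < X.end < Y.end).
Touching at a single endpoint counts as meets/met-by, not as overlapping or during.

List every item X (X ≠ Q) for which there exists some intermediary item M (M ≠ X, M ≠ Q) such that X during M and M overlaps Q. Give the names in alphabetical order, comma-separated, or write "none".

Target Q = [Fri 11:00, Sat 16:00].
Intermediaries M with M overlaps Q: F, Z.
Via F — items with X during F: S, W.
Via Z — items with X during Z: none.
Union: S, W.

S, W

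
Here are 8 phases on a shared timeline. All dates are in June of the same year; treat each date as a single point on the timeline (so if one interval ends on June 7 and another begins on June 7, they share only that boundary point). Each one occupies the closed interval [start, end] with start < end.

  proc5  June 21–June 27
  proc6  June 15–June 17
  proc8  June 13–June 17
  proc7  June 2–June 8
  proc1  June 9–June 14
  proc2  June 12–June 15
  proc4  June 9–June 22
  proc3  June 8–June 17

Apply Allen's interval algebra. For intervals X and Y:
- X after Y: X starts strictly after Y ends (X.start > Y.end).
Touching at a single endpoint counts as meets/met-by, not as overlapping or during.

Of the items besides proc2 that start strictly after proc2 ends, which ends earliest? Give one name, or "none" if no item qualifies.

Target proc2 = [June 12, June 15].
proc1 [June 9, June 14] → overlaps → excluded.
proc3 [June 8, June 17] → contains → excluded.
proc4 [June 9, June 22] → contains → excluded.
proc5 [June 21, June 27] → after → candidate.
proc6 [June 15, June 17] → met-by → excluded.
proc7 [June 2, June 8] → before → excluded.
proc8 [June 13, June 17] → overlapped-by → excluded.
Among candidates, earliest end is June 27 → proc5.

proc5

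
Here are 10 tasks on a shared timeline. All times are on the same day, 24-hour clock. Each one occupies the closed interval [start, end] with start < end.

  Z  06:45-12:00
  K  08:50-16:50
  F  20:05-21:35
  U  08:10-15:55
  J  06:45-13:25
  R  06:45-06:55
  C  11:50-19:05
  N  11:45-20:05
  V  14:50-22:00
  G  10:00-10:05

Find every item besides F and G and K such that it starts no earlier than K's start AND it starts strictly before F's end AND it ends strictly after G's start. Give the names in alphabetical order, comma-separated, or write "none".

Conditions: its start is no earlier than K's start (X.start >= 08:50) AND its start is strictly before F's end (X.start < 21:35) AND its end is strictly after G's start (X.end > 10:00).
C: start 11:50 >= 08:50? ✓; start 11:50 < 21:35? ✓; end 19:05 > 10:00? ✓ → yes.
J: start 06:45 >= 08:50? ✗; start 06:45 < 21:35? ✓; end 13:25 > 10:00? ✓ → no.
N: start 11:45 >= 08:50? ✓; start 11:45 < 21:35? ✓; end 20:05 > 10:00? ✓ → yes.
R: start 06:45 >= 08:50? ✗; start 06:45 < 21:35? ✓; end 06:55 > 10:00? ✗ → no.
U: start 08:10 >= 08:50? ✗; start 08:10 < 21:35? ✓; end 15:55 > 10:00? ✓ → no.
V: start 14:50 >= 08:50? ✓; start 14:50 < 21:35? ✓; end 22:00 > 10:00? ✓ → yes.
Z: start 06:45 >= 08:50? ✗; start 06:45 < 21:35? ✓; end 12:00 > 10:00? ✓ → no.
Result: C, N, V.

C, N, V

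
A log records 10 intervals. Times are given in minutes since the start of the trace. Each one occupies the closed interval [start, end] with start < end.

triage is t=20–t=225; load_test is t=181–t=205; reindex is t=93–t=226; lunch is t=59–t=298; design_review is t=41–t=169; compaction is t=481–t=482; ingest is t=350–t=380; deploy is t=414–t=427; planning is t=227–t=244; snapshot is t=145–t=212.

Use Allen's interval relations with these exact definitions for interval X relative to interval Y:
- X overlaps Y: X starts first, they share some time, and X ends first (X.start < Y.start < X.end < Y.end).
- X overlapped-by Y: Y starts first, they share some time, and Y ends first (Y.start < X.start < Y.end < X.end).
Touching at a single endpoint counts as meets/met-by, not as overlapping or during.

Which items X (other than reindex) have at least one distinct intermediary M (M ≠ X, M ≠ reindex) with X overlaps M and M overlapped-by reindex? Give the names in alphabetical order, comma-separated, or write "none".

Target reindex = [t=93, t=226].
Intermediaries M with M overlapped-by reindex: none.
Union: none.

none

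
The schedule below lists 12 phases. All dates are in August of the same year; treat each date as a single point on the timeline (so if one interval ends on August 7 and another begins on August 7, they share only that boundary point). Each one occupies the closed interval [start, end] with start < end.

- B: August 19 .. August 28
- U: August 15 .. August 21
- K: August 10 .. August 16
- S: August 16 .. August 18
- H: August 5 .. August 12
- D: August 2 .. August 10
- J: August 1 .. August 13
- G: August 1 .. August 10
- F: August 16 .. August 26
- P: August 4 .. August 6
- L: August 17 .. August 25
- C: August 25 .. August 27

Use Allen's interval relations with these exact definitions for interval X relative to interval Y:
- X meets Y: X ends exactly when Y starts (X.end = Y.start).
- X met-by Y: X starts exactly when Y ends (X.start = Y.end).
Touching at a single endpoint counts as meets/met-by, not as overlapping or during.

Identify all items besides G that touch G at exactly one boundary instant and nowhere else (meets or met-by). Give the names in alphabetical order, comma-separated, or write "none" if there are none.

Target G = [August 1, August 10].
B [August 19, August 28] → after → no.
C [August 25, August 27] → after → no.
D [August 2, August 10] → finishes → no.
F [August 16, August 26] → after → no.
H [August 5, August 12] → overlapped-by → no.
J [August 1, August 13] → started-by → no.
K [August 10, August 16] → met-by → yes.
L [August 17, August 25] → after → no.
P [August 4, August 6] → during → no.
S [August 16, August 18] → after → no.
U [August 15, August 21] → after → no.
Result: K.

K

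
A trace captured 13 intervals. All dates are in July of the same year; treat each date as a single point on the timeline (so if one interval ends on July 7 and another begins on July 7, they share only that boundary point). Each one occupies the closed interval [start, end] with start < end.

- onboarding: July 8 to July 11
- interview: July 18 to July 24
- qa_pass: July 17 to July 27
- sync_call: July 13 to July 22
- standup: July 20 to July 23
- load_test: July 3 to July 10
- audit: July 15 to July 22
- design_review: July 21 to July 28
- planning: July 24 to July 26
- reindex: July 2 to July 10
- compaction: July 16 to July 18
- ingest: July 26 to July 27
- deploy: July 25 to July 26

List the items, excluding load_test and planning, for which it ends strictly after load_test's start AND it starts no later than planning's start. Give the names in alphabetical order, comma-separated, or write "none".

audit, compaction, design_review, interview, onboarding, qa_pass, reindex, standup, sync_call

Conditions: its end is strictly after load_test's start (X.end > July 3) AND its start is no later than planning's start (X.start <= July 24).
audit: end July 22 > July 3? ✓; start July 15 <= July 24? ✓ → yes.
compaction: end July 18 > July 3? ✓; start July 16 <= July 24? ✓ → yes.
deploy: end July 26 > July 3? ✓; start July 25 <= July 24? ✗ → no.
design_review: end July 28 > July 3? ✓; start July 21 <= July 24? ✓ → yes.
ingest: end July 27 > July 3? ✓; start July 26 <= July 24? ✗ → no.
interview: end July 24 > July 3? ✓; start July 18 <= July 24? ✓ → yes.
onboarding: end July 11 > July 3? ✓; start July 8 <= July 24? ✓ → yes.
qa_pass: end July 27 > July 3? ✓; start July 17 <= July 24? ✓ → yes.
reindex: end July 10 > July 3? ✓; start July 2 <= July 24? ✓ → yes.
standup: end July 23 > July 3? ✓; start July 20 <= July 24? ✓ → yes.
sync_call: end July 22 > July 3? ✓; start July 13 <= July 24? ✓ → yes.
Result: audit, compaction, design_review, interview, onboarding, qa_pass, reindex, standup, sync_call.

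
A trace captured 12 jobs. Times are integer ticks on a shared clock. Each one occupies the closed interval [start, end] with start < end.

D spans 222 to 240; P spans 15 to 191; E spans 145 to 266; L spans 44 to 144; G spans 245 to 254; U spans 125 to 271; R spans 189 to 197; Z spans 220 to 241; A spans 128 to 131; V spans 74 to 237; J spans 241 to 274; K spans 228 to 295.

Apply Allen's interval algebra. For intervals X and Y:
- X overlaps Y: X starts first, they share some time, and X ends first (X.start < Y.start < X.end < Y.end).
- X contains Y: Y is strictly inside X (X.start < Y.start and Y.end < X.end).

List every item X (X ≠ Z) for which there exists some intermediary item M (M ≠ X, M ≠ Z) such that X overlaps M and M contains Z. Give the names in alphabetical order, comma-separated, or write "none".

Target Z = [220, 241].
Intermediaries M with M contains Z: E, U.
Via E — items with X overlaps E: P, V.
Via U — items with X overlaps U: L, P, V.
Union: L, P, V.

L, P, V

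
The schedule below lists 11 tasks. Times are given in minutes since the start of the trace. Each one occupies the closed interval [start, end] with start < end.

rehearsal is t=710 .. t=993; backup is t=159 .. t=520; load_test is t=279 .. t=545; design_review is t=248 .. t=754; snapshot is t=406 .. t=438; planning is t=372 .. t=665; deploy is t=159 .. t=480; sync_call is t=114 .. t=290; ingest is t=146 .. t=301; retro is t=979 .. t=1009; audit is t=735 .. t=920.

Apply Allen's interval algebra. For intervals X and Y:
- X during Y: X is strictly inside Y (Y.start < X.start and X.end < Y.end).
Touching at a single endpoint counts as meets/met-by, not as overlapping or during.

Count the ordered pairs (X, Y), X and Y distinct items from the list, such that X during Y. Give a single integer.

Checking all 110 ordered pairs for relation 'during'; matching pairs in alphabetical order:
(audit, rehearsal): audit during rehearsal ✓
(load_test, design_review): load_test during design_review ✓
(planning, design_review): planning during design_review ✓
(snapshot, backup): snapshot during backup ✓
(snapshot, deploy): snapshot during deploy ✓
(snapshot, design_review): snapshot during design_review ✓
(snapshot, load_test): snapshot during load_test ✓
(snapshot, planning): snapshot during planning ✓
Count: 8.

8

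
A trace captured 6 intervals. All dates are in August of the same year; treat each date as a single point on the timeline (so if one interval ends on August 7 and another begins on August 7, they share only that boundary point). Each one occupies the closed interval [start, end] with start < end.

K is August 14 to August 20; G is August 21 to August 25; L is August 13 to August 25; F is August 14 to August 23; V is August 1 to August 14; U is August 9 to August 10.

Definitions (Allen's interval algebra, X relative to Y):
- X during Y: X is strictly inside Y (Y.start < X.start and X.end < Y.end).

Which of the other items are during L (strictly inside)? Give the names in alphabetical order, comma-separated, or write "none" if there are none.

F, K

Target L = [August 13, August 25].
F [August 14, August 23] → during → yes.
G [August 21, August 25] → finishes → no.
K [August 14, August 20] → during → yes.
U [August 9, August 10] → before → no.
V [August 1, August 14] → overlaps → no.
Result: F, K.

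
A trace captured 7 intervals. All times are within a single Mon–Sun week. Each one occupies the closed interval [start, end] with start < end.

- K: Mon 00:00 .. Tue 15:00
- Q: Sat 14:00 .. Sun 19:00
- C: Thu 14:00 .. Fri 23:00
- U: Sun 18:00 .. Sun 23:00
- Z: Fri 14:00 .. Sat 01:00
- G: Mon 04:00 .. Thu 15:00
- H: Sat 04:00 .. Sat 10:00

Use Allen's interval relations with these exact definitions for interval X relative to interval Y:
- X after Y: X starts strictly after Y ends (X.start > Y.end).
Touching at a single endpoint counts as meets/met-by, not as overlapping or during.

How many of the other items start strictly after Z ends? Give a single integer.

Target Z = [Fri 14:00, Sat 01:00].
C [Thu 14:00, Fri 23:00] → overlaps → no.
G [Mon 04:00, Thu 15:00] → before → no.
H [Sat 04:00, Sat 10:00] → after → counts.
K [Mon 00:00, Tue 15:00] → before → no.
Q [Sat 14:00, Sun 19:00] → after → counts.
U [Sun 18:00, Sun 23:00] → after → counts.
Total: 3.

3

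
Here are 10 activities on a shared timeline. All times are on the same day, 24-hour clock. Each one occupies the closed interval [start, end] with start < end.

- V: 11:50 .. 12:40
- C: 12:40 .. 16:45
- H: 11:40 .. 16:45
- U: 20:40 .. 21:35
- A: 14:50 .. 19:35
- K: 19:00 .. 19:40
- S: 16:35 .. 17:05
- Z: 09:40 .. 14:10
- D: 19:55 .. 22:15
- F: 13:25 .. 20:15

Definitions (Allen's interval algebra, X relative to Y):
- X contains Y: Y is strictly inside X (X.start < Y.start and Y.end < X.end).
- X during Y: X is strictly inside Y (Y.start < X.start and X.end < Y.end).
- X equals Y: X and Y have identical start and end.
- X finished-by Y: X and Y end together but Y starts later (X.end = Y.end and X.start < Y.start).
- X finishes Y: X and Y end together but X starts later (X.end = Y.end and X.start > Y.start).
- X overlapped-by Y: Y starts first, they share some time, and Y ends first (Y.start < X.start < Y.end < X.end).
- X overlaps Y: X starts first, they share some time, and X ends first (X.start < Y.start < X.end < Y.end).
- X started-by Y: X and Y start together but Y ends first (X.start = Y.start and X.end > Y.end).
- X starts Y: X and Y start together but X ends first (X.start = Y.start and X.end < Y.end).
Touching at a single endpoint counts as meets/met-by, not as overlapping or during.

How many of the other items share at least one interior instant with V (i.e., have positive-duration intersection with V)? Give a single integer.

2

Target V = [11:50, 12:40].
A [14:50, 19:35] → after → no.
C [12:40, 16:45] → met-by → no.
D [19:55, 22:15] → after → no.
F [13:25, 20:15] → after → no.
H [11:40, 16:45] → contains → counts.
K [19:00, 19:40] → after → no.
S [16:35, 17:05] → after → no.
U [20:40, 21:35] → after → no.
Z [09:40, 14:10] → contains → counts.
Total: 2.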